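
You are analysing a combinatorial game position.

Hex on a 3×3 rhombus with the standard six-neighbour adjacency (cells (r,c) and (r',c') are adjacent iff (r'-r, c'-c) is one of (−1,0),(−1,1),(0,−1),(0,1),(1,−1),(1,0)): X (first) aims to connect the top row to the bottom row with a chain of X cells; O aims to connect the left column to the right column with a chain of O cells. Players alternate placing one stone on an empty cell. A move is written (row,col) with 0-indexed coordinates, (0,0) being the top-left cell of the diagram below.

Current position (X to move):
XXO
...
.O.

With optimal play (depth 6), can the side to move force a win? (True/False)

X winning at [XXO/.../.O.]: True

[XXO/.../.O.] X move#1: (1,0):-1/XXO/X../.O., (1,1):-1/XXO/.X./.O., (1,2):-1/XXO/..X/.O., (2,0):+1/XXO/.../XO.*, (2,2):-1/XXO/.../.OX
[XXO/.../XO.] O move#2: (1,0):-1/XXO/O../XO.*, (1,1):-1/XXO/.O./XO., (1,2):-1/XXO/..O/XO., (2,2):-1/XXO/.../XOO
[XXO/O../XO.] X move#3: (1,1):+1/XXO/OX./XO.*, (1,2):-1/XXO/O.X/XO., (2,2):-1/XXO/O../XOX
[XXO/OX./XO.] end (terminal -1, O#4); searched XXO/.../.O. to 6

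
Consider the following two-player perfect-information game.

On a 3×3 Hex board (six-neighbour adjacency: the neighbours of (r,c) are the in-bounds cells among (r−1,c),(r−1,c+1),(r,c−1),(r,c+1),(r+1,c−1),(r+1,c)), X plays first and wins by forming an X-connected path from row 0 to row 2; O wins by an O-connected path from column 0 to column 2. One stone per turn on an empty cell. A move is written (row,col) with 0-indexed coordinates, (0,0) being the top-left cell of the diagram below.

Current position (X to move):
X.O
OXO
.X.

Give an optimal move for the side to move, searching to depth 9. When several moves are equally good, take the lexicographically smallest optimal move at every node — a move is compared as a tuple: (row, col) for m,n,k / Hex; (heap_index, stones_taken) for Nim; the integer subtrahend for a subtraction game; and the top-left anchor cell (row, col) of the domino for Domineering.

[X.O/OXO/.X.] X move#1: (0,1):+1/XXO/OXO/.X.*, (2,0):-1/X.O/OXO/XX., (2,2):-1/X.O/OXO/.XX
[XXO/OXO/.X.] end (terminal -1, O#2); searched X.O/OXO/.X. to 9

X's best at [X.O/OXO/.X.]: (0,1)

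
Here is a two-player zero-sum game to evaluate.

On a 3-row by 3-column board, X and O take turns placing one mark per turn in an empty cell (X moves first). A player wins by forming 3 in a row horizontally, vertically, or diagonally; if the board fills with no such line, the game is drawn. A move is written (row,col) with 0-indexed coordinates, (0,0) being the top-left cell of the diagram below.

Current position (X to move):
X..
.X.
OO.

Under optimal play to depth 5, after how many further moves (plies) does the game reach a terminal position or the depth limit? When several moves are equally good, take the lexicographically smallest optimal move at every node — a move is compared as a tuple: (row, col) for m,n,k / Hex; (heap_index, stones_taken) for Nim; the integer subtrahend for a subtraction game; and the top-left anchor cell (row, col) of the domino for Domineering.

PV length from [X../.X./OO.]: 1 ply

[X../.X./OO.] X move#1: (0,1):-1/XX./.X./OO., (0,2):-1/X.X/.X./OO., (1,0):-1/X../XX./OO., (1,2):-1/X../.XX/OO., (2,2):+1/X../.X./OOX*
[X../.X./OOX] end (terminal -1, O#2); searched X../.X./OO. to 5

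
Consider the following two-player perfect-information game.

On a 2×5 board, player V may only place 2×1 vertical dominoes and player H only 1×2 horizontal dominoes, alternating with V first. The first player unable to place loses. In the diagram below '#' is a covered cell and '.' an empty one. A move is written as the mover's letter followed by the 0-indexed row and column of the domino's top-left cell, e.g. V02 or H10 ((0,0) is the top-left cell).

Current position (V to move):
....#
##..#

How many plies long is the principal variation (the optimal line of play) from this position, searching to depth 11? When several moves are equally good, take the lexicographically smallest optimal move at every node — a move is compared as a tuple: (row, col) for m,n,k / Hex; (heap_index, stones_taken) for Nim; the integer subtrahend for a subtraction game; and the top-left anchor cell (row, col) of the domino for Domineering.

PV length from [....#/##..#]: 3 plies

p1 V@[....#/##..#]: V02[..#.#/###.#]+1* V03[...##/##.##]-1
p2 H@[..#.#/###.#]: H00[###.#/###.#]-1*
p3 V@[###.#/###.#]: V03[#####/#####]+1*
p4 H@[#####/#####] terminal -1; root [....#/##..#] d11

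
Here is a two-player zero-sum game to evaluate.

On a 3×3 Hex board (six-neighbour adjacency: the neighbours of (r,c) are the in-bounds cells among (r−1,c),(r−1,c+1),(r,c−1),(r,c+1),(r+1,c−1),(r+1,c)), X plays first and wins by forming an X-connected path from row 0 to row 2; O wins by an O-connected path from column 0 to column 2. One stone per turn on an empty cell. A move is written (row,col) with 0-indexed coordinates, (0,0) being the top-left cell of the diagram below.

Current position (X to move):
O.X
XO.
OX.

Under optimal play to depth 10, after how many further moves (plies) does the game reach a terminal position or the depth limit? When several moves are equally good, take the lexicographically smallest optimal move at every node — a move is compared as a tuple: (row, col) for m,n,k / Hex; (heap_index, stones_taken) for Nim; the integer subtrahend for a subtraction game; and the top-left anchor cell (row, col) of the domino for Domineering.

p1 X@[O.X/XO./OX.]: (0,1)[OXX/XO./OX.]-1 (1,2)[O.X/XOX/OX.]+1* (2,2)[O.X/XO./OXX]-1
p2 O@[O.X/XOX/OX.] terminal -1; root [O.X/XO./OX.] d10

PV length from [O.X/XO./OX.]: 1 ply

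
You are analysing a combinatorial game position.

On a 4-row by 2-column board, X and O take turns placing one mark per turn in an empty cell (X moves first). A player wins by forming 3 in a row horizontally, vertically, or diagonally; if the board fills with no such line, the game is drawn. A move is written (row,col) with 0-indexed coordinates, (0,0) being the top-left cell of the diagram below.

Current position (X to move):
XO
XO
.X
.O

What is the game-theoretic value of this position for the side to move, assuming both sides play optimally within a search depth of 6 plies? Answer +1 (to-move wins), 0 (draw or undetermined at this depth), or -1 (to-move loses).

value(XO/XO/.X/.O, X) = +1

p1 X@[XO/XO/.X/.O]: (2,0)[XO/XO/XX/.O]+1* (3,0)[XO/XO/.X/XO]+0
p2 O@[XO/XO/XX/.O] terminal -1; root [XO/XO/.X/.O] d6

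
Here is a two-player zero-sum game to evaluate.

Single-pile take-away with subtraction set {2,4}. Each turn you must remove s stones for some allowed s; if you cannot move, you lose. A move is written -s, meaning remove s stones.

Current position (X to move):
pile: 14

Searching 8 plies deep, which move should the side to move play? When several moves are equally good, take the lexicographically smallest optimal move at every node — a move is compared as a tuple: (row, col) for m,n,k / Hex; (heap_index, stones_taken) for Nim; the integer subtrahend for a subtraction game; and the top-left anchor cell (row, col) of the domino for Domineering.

X's best at [14]: -2

ply 1, X at 14 | -2=+1→12*; -4=-1→10
ply 2, O at 12 | -2=-1→10*; -4=-1→8
ply 3, X at 10 | -2=-1→8; -4=+1→6*
ply 4, O at 6 | -2=-1→4*; -4=-1→2
ply 5, X at 4 | -2=-1→2; -4=+1→0*
ply 6: 0 is terminal -1 (O); from 14 depth 8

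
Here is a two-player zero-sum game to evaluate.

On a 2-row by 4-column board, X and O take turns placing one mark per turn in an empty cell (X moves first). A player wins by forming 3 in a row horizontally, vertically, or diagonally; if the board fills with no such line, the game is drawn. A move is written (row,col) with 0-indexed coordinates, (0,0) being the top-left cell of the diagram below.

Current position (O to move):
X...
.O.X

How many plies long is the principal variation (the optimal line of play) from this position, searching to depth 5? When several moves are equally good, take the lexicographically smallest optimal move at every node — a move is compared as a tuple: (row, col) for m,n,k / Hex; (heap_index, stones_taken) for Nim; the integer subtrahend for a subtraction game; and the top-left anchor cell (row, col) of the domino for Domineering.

PV length from [X.../.O.X]: 5 plies

[X.../.O.X] O move#1: (0,1):+0/XO../.O.X*, (0,2):+0/X.O./.O.X, (0,3):+0/X..O/.O.X, (1,0):+0/X.../OO.X, (1,2):+0/X.../.OOX
[XO../.O.X] X move#2: (0,2):+0/XOX./.O.X*, (0,3):+0/XO.X/.O.X, (1,0):+0/XO../XO.X, (1,2):+0/XO../.OXX
[XOX./.O.X] O move#3: (0,3):+0/XOXO/.O.X*, (1,0):+0/XOX./OO.X, (1,2):+0/XOX./.OOX
[XOXO/.O.X] X move#4: (1,0):+0/XOXO/XO.X*, (1,2):+0/XOXO/.OXX
[XOXO/XO.X] O move#5: (1,2):+0/XOXO/XOOX*
[XOXO/XOOX] end (terminal +0, X#6); searched X.../.O.X to 5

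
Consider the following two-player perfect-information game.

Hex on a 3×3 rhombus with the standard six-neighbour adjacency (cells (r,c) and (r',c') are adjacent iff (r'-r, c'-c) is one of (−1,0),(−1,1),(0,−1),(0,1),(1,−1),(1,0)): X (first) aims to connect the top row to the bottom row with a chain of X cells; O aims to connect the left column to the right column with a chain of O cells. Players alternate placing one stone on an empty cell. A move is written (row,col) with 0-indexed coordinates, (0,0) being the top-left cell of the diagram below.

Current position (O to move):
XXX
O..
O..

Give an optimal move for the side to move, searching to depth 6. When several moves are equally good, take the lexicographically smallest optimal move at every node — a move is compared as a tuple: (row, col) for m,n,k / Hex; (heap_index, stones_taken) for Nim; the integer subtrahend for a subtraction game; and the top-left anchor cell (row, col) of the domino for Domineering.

O's best at [XXX/O../O..]: (1,2)

ply 1, O at XXX/O../O.. | (1,1)=-1→XXX/OO./O..; (1,2)=+1→XXX/O.O/O..*; (2,1)=+1→XXX/O../OO.; (2,2)=-1→XXX/O../O.O
ply 2, X at XXX/O.O/O.. | (1,1)=-1→XXX/OXO/O..*; (2,1)=-1→XXX/O.O/OX.; (2,2)=-1→XXX/O.O/O.X
ply 3, O at XXX/OXO/O.. | (2,1)=+1→XXX/OXO/OO.*; (2,2)=-1→XXX/OXO/O.O
ply 4: XXX/OXO/OO. is terminal -1 (X); from XXX/O../O.. depth 6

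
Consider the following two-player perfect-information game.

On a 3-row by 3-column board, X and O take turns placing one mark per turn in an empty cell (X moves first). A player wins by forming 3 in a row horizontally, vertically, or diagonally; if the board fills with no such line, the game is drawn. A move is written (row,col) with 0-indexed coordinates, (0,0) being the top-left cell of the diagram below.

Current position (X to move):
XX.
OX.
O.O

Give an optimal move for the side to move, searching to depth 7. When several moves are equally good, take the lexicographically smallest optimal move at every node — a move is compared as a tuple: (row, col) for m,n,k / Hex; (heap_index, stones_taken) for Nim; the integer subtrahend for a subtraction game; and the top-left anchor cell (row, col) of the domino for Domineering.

p1 X@[XX./OX./O.O]: (0,2)[XXX/OX./O.O]+1* (1,2)[XX./OXX/O.O]-1 (2,1)[XX./OX./OXO]+1
p2 O@[XXX/OX./O.O] terminal -1; root [XX./OX./O.O] d7

X's best at [XX./OX./O.O]: (0,2)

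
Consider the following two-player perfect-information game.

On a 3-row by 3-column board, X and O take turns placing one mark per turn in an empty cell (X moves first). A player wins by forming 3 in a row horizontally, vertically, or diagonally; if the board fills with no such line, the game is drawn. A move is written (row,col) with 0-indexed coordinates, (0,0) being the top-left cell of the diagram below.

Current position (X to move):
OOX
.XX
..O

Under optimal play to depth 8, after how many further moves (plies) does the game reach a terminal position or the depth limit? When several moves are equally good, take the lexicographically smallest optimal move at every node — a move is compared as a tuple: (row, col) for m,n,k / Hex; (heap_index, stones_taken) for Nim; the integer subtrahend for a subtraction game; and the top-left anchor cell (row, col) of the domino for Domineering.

PV length from [OOX/.XX/..O]: 1 ply

ply 1, X at OOX/.XX/..O | (1,0)=+1→OOX/XXX/..O*; (2,0)=+1→OOX/.XX/X.O; (2,1)=+1→OOX/.XX/.XO
ply 2: OOX/XXX/..O is terminal -1 (O); from OOX/.XX/..O depth 8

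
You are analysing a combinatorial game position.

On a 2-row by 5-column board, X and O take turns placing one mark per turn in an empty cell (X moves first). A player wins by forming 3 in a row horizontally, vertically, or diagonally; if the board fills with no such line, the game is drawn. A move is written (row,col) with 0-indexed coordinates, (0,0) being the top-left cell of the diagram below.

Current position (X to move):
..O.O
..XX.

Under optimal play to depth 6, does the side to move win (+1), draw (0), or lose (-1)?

[..O.O/..XX.] X move#1: (0,0):-1/X.O.O/..XX., (0,1):-1/.XO.O/..XX., (0,3):+1/..OXO/..XX.*, (1,0):-1/..O.O/X.XX., (1,1):+1/..O.O/.XXX., (1,4):+1/..O.O/..XXX
[..OXO/..XX.] O move#2: (0,0):-1/O.OXO/..XX.*, (0,1):-1/.OOXO/..XX., (1,0):-1/..OXO/O.XX., (1,1):-1/..OXO/.OXX., (1,4):-1/..OXO/..XXO
[O.OXO/..XX.] X move#3: (0,1):+1/OXOXO/..XX.*, (1,0):-1/O.OXO/X.XX., (1,1):+1/O.OXO/.XXX., (1,4):+1/O.OXO/..XXX
[OXOXO/..XX.] O move#4: (1,0):-1/OXOXO/O.XX.*, (1,1):-1/OXOXO/.OXX., (1,4):-1/OXOXO/..XXO
[OXOXO/O.XX.] X move#5: (1,1):+1/OXOXO/OXXX.*, (1,4):+1/OXOXO/O.XXX
[OXOXO/OXXX.] end (terminal -1, O#6); searched ..O.O/..XX. to 6

value(..O.O/..XX., X) = +1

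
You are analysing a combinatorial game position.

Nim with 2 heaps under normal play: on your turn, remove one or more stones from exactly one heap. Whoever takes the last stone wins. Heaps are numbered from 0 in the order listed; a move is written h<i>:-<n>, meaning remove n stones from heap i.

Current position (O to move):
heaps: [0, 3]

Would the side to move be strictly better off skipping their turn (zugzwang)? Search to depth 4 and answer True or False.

ply 1, O at (0,3) | h1:-1=-1→(0,2); h1:-2=-1→(0,1); h1:-3=+1→(0,0)*
ply 2: (0,0) is terminal -1 (X); from (0,3) depth 4
suppose O passes — search the same position with X to move:
pass> ply 1, X at (0,3) | h1:-1=-1→(0,2); h1:-2=-1→(0,1); h1:-3=+1→(0,0)*
pass> ply 2: (0,0) is terminal -1 (O); from (0,3) depth 4
for O: play +1, pass -1

zugzwang((0,3), O) = False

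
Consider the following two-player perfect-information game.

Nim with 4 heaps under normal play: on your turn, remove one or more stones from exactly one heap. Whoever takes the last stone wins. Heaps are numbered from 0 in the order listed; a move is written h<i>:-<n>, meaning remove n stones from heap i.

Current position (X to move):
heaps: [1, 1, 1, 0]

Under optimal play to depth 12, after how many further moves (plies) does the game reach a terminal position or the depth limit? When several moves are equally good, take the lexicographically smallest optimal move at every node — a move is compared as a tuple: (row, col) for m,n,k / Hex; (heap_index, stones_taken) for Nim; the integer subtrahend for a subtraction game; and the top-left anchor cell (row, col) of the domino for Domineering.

PV length from [(1,1,1,0)]: 3 plies

p1 X@[(1,1,1,0)]: h0:-1[(0,1,1,0)]+1* h1:-1[(1,0,1,0)]+1 h2:-1[(1,1,0,0)]+1
p2 O@[(0,1,1,0)]: h1:-1[(0,0,1,0)]-1* h2:-1[(0,1,0,0)]-1
p3 X@[(0,0,1,0)]: h2:-1[(0,0,0,0)]+1*
p4 O@[(0,0,0,0)] terminal -1; root [(1,1,1,0)] d12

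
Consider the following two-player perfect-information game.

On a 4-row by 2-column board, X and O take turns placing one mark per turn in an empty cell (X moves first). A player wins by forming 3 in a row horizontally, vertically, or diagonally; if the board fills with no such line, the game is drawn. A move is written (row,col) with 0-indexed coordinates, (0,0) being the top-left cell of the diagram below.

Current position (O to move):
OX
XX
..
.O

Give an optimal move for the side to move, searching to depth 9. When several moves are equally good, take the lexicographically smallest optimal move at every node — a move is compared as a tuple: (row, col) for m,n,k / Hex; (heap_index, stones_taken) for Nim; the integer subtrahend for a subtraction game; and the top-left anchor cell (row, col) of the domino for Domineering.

[OX/XX/../.O] O move#1: (2,0):-1/OX/XX/O./.O, (2,1):+0/OX/XX/.O/.O*, (3,0):-1/OX/XX/../OO
[OX/XX/.O/.O] X move#2: (2,0):+0/OX/XX/XO/.O*, (3,0):+0/OX/XX/.O/XO
[OX/XX/XO/.O] O move#3: (3,0):+0/OX/XX/XO/OO*
[OX/XX/XO/OO] end (terminal +0, X#4); searched OX/XX/../.O to 9

O's best at [OX/XX/../.O]: (2,1)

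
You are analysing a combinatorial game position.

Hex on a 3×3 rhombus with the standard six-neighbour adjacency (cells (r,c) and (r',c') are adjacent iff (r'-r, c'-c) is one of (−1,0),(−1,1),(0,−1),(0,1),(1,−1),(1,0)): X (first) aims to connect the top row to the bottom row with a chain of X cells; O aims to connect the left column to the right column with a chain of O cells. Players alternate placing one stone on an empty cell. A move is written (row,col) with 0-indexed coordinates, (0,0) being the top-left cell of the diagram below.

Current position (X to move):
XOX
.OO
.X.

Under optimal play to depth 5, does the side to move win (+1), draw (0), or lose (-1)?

value(XOX/.OO/.X., X) = -1

p1 X@[XOX/.OO/.X.]: (1,0)[XOX/XOO/.X.]-1* (2,0)[XOX/.OO/XX.]-1 (2,2)[XOX/.OO/.XX]-1
p2 O@[XOX/XOO/.X.]: (2,0)[XOX/XOO/OX.]+1* (2,2)[XOX/XOO/.XO]-1
p3 X@[XOX/XOO/OX.] terminal -1; root [XOX/.OO/.X.] d5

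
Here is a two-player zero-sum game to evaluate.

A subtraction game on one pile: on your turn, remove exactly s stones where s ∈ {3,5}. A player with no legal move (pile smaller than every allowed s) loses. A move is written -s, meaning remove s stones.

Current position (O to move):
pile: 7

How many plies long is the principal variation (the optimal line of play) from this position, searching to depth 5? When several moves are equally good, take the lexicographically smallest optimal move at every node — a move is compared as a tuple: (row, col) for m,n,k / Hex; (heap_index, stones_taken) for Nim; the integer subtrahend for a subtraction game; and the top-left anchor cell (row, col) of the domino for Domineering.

[7] O move#1: -3:-1/4, -5:+1/2*
[2] end (terminal -1, X#2); searched 7 to 5

PV length from [7]: 1 ply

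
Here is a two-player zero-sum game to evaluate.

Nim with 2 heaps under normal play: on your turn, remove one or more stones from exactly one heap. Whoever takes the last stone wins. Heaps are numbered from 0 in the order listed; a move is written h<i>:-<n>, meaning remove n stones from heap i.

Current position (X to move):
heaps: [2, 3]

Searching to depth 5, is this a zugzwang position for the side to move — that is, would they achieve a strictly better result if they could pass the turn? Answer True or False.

ply 1, X at (2,3) | h0:-1=-1→(1,3); h0:-2=-1→(0,3); h1:-1=+1→(2,2)*; h1:-2=-1→(2,1); h1:-3=-1→(2,0)
ply 2, O at (2,2) | h0:-1=-1→(1,2)*; h0:-2=-1→(0,2); h1:-1=-1→(2,1); h1:-2=-1→(2,0)
ply 3, X at (1,2) | h0:-1=-1→(0,2); h1:-1=+1→(1,1)*; h1:-2=-1→(1,0)
ply 4, O at (1,1) | h0:-1=-1→(0,1)*; h1:-1=-1→(1,0)
ply 5, X at (0,1) | h1:-1=+1→(0,0)*
ply 6: (0,0) is terminal -1 (O); from (2,3) depth 5
if X skipped the turn, O would face:
~ ply 1, O at (2,3) | h0:-1=-1→(1,3); h0:-2=-1→(0,3); h1:-1=+1→(2,2)*; h1:-2=-1→(2,1); h1:-3=-1→(2,0)
~ ply 2, X at (2,2) | h0:-1=-1→(1,2)*; h0:-2=-1→(0,2); h1:-1=-1→(2,1); h1:-2=-1→(2,0)
~ ply 3, O at (1,2) | h0:-1=-1→(0,2); h1:-1=+1→(1,1)*; h1:-2=-1→(1,0)
~ ply 4, X at (1,1) | h0:-1=-1→(0,1)*; h1:-1=-1→(1,0)
~ ply 5, O at (0,1) | h1:-1=+1→(0,0)*
~ ply 6: (0,0) is terminal -1 (X); from (2,3) depth 5
compare (X): move=+1 vs pass=-1

zugzwang((2,3), X) = False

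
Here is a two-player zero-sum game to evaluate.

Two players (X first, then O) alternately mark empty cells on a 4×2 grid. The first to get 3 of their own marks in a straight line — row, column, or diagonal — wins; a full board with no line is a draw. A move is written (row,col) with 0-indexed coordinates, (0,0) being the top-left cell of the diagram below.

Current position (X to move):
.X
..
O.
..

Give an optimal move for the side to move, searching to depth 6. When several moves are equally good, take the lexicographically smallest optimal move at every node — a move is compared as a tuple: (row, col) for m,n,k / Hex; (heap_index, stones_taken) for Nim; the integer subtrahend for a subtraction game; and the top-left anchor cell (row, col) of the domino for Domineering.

X's best at [.X/../O./..]: (0,0)

p1 X@[.X/../O./..]: (0,0)[XX/../O./..]+0* (1,0)[.X/X./O./..]+0 (1,1)[.X/.X/O./..]+0 (2,1)[.X/../OX/..]+0 (3,0)[.X/../O./X.]+0 (3,1)[.X/../O./.X]-1
p2 O@[XX/../O./..]: (1,0)[XX/O./O./..]+0* (1,1)[XX/.O/O./..]+0 (2,1)[XX/../OO/..]+0 (3,0)[XX/../O./O.]+0 (3,1)[XX/../O./.O]+0
p3 X@[XX/O./O./..]: (1,1)[XX/OX/O./..]-1 (2,1)[XX/O./OX/..]-1 (3,0)[XX/O./O./X.]+0* (3,1)[XX/O./O./.X]-1
p4 O@[XX/O./O./X.]: (1,1)[XX/OO/O./X.]+0* (2,1)[XX/O./OO/X.]+0 (3,1)[XX/O./O./XO]+0
p5 X@[XX/OO/O./X.]: (2,1)[XX/OO/OX/X.]+0* (3,1)[XX/OO/O./XX]+0
p6 O@[XX/OO/OX/X.]: (3,1)[XX/OO/OX/XO]+0*
p7 X@[XX/OO/OX/XO] terminal +0; root [.X/../O./..] d6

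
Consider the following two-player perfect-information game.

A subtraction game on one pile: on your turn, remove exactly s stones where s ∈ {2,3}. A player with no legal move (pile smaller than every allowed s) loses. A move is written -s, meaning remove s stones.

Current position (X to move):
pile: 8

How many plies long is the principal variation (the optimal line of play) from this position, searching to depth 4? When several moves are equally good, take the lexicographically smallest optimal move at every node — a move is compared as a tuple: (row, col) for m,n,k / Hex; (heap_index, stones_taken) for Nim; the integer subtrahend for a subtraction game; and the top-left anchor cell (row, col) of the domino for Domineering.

PV length from [8]: 3 plies

p1 X@[8]: -2[6]+1* -3[5]+1
p2 O@[6]: -2[4]-1* -3[3]-1
p3 X@[4]: -2[2]-1 -3[1]+1*
p4 O@[1] terminal -1; root [8] d4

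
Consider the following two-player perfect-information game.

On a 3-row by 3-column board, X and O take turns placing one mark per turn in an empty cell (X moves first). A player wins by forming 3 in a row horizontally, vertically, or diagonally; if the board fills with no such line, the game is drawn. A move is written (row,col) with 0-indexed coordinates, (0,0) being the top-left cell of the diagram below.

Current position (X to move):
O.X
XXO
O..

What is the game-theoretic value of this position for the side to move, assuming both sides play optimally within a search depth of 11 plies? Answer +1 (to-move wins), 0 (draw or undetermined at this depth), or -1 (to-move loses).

p1 X@[O.X/XXO/O..]: (0,1)[OXX/XXO/O..]+0* (2,1)[O.X/XXO/OX.]+0 (2,2)[O.X/XXO/O.X]+0
p2 O@[OXX/XXO/O..]: (2,1)[OXX/XXO/OO.]+0* (2,2)[OXX/XXO/O.O]-1
p3 X@[OXX/XXO/OO.]: (2,2)[OXX/XXO/OOX]+0*
p4 O@[OXX/XXO/OOX] terminal +0; root [O.X/XXO/O..] d11

value(O.X/XXO/O.., X) = 0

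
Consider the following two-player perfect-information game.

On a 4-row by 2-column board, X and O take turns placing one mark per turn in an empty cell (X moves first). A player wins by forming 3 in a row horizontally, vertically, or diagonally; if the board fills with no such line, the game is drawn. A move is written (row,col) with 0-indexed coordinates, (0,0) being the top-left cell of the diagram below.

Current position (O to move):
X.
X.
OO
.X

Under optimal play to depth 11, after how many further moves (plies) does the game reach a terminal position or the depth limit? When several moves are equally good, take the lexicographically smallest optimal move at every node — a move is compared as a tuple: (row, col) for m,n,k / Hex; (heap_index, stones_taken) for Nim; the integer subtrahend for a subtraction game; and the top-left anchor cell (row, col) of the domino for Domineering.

PV length from [X./X./OO/.X]: 3 plies

p1 O@[X./X./OO/.X]: (0,1)[XO/X./OO/.X]+0* (1,1)[X./XO/OO/.X]+0 (3,0)[X./X./OO/OX]+0
p2 X@[XO/X./OO/.X]: (1,1)[XO/XX/OO/.X]+0* (3,0)[XO/X./OO/XX]-1
p3 O@[XO/XX/OO/.X]: (3,0)[XO/XX/OO/OX]+0*
p4 X@[XO/XX/OO/OX] terminal +0; root [X./X./OO/.X] d11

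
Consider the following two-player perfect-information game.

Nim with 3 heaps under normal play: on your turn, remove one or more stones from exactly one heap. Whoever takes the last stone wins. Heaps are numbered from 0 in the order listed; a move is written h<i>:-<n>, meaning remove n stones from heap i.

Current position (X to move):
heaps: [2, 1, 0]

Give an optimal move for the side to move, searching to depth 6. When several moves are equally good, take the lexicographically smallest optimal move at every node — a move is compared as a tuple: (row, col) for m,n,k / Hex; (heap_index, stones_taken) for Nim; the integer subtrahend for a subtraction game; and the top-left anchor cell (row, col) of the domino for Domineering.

[(2,1,0)] X move#1: h0:-1:+1/(1,1,0)*, h0:-2:-1/(0,1,0), h1:-1:-1/(2,0,0)
[(1,1,0)] O move#2: h0:-1:-1/(0,1,0)*, h1:-1:-1/(1,0,0)
[(0,1,0)] X move#3: h1:-1:+1/(0,0,0)*
[(0,0,0)] end (terminal -1, O#4); searched (2,1,0) to 6

X's best at [(2,1,0)]: h0:-1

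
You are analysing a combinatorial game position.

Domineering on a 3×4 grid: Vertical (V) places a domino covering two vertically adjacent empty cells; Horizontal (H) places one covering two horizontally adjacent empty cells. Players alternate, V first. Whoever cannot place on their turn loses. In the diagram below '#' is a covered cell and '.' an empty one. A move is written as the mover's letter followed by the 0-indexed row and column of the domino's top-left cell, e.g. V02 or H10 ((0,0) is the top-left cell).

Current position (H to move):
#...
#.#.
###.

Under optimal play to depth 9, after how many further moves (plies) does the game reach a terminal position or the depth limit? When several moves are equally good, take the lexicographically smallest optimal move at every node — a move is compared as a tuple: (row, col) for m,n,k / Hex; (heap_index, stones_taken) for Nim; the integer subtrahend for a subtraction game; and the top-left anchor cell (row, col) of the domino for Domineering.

PV length from [#.../#.#./###.]: 2 plies

ply 1, H at #.../#.#./###. | H01=-1→###./#.#./###.*; H02=-1→#.##/#.#./###.
ply 2, V at ###./#.#./###. | V03=+1→####/#.##/###.*; V13=+1→###./#.##/####
ply 3: ####/#.##/###. is terminal -1 (H); from #.../#.#./###. depth 9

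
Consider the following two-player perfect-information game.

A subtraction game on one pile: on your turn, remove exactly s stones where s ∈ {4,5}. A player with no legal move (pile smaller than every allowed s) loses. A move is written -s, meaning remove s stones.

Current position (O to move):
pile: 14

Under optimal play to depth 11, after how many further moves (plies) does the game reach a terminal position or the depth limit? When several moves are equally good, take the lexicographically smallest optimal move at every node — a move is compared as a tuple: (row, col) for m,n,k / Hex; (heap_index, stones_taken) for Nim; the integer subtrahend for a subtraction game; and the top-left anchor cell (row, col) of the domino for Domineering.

p1 O@[14]: -4[10]+1* -5[9]+1
p2 X@[10]: -4[6]-1* -5[5]-1
p3 O@[6]: -4[2]+1* -5[1]+1
p4 X@[2] terminal -1; root [14] d11

PV length from [14]: 3 plies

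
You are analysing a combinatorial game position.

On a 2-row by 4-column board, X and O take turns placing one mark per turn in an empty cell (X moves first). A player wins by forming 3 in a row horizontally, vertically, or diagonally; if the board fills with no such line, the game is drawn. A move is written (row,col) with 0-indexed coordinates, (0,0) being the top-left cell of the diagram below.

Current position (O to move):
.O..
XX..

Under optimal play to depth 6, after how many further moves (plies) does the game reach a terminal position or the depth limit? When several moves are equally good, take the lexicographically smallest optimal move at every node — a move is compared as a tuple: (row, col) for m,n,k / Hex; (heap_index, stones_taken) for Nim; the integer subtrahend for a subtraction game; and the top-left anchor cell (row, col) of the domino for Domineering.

PV length from [.O../XX..]: 5 plies

ply 1, O at .O../XX.. | (0,0)=-1→OO../XX..; (0,2)=-1→.OO./XX..; (0,3)=-1→.O.O/XX..; (1,2)=+0→.O../XXO.*; (1,3)=-1→.O../XX.O
ply 2, X at .O../XXO. | (0,0)=+0→XO../XXO.*; (0,2)=+0→.OX./XXO.; (0,3)=+0→.O.X/XXO.; (1,3)=-1→.O../XXOX
ply 3, O at XO../XXO. | (0,2)=+0→XOO./XXO.*; (0,3)=+0→XO.O/XXO.; (1,3)=+0→XO../XXOO
ply 4, X at XOO./XXO. | (0,3)=+0→XOOX/XXO.*; (1,3)=-1→XOO./XXOX
ply 5, O at XOOX/XXO. | (1,3)=+0→XOOX/XXOO*
ply 6: XOOX/XXOO is terminal +0 (X); from .O../XX.. depth 6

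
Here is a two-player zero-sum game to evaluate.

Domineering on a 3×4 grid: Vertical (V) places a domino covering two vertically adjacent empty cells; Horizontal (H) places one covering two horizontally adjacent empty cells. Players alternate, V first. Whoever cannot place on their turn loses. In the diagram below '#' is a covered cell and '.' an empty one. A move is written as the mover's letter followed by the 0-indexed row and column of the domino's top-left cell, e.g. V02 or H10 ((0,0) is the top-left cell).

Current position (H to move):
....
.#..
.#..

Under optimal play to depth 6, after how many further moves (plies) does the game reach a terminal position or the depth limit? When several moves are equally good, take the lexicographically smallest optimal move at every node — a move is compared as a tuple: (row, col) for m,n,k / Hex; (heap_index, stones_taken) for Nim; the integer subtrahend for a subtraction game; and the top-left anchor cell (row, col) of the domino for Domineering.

p1 H@[..../.#../.#..]: H00[##../.#../.#..]-1 H01[.##./.#../.#..]-1 H02[..##/.#../.#..]-1 H12[..../.###/.#..]+1* H22[..../.#../.###]-1
p2 V@[..../.###/.#..]: V00[#.../####/.#..]-1* V10[..../####/##..]-1
p3 H@[#.../####/.#..]: H01[###./####/.#..]+1* H02[#.##/####/.#..]+1 H22[#.../####/.###]+1
p4 V@[###./####/.#..] terminal -1; root [..../.#../.#..] d6

PV length from [..../.#../.#..]: 3 plies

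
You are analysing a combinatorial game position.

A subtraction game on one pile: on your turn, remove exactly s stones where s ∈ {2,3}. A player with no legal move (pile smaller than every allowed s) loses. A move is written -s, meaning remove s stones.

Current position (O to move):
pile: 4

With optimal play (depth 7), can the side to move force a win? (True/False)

ply 1, O at 4 | -2=-1→2; -3=+1→1*
ply 2: 1 is terminal -1 (X); from 4 depth 7

O winning at [4]: True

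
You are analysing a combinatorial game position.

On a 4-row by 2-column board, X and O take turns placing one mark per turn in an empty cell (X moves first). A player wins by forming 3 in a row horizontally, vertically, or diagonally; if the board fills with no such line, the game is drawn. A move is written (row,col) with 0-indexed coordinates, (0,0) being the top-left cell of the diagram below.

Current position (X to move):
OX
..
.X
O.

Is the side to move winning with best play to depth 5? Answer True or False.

X winning at [OX/../.X/O.]: True

[OX/../.X/O.] X move#1: (1,0):+0/OX/X./.X/O., (1,1):+1/OX/.X/.X/O.*, (2,0):+0/OX/../XX/O., (3,1):+0/OX/../.X/OX
[OX/.X/.X/O.] end (terminal -1, O#2); searched OX/../.X/O. to 5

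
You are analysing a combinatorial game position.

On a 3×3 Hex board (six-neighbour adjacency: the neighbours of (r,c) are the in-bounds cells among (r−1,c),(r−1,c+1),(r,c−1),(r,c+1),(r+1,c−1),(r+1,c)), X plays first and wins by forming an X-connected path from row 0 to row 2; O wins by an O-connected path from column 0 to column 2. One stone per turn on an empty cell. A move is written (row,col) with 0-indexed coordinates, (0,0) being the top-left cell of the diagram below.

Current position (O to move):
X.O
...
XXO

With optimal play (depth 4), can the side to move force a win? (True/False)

p1 O@[X.O/.../XXO]: (0,1)[XOO/.../XXO]-1 (1,0)[X.O/O../XXO]+1* (1,1)[X.O/.O./XXO]-1 (1,2)[X.O/..O/XXO]-1
p2 X@[X.O/O../XXO]: (0,1)[XXO/O../XXO]-1* (1,1)[X.O/OX./XXO]-1 (1,2)[X.O/O.X/XXO]-1
p3 O@[XXO/O../XXO]: (1,1)[XXO/OO./XXO]+1* (1,2)[XXO/O.O/XXO]-1
p4 X@[XXO/OO./XXO] terminal -1; root [X.O/.../XXO] d4

O winning at [X.O/.../XXO]: True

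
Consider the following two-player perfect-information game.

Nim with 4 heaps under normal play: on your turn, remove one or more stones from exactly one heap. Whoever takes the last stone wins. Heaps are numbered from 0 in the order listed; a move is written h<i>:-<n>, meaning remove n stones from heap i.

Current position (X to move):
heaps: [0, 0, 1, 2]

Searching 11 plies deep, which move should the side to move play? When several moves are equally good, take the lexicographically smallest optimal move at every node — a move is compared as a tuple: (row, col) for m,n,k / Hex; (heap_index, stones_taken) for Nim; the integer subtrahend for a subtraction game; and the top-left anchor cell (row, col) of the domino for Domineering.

X's best at [(0,0,1,2)]: h3:-1

p1 X@[(0,0,1,2)]: h2:-1[(0,0,0,2)]-1 h3:-1[(0,0,1,1)]+1* h3:-2[(0,0,1,0)]-1
p2 O@[(0,0,1,1)]: h2:-1[(0,0,0,1)]-1* h3:-1[(0,0,1,0)]-1
p3 X@[(0,0,0,1)]: h3:-1[(0,0,0,0)]+1*
p4 O@[(0,0,0,0)] terminal -1; root [(0,0,1,2)] d11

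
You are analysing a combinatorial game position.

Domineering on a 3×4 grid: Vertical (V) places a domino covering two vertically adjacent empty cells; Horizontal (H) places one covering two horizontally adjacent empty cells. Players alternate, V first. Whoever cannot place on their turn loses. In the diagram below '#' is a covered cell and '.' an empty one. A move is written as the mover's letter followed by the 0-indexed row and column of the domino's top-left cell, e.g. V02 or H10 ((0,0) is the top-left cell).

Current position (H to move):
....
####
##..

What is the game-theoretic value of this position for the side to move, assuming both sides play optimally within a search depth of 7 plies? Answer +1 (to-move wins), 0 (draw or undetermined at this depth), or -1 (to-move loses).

ply 1, H at ..../####/##.. | H00=+1→##../####/##..*; H01=+1→.##./####/##..; H02=+1→..##/####/##..; H22=+1→..../####/####
ply 2: ##../####/##.. is terminal -1 (V); from ..../####/##.. depth 7

value(..../####/##.., H) = +1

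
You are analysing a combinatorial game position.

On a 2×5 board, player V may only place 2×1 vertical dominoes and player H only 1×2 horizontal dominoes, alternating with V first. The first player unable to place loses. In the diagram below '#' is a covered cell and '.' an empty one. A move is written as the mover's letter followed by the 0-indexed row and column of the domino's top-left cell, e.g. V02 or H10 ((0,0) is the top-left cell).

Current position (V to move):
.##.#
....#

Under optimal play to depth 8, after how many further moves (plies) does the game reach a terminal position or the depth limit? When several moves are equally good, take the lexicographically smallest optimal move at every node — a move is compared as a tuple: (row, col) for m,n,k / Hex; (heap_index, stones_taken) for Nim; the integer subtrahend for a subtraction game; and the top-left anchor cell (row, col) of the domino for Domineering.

PV length from [.##.#/....#]: 2 plies

ply 1, V at .##.#/....# | V00=-1→###.#/#...#*; V03=-1→.####/...##
ply 2, H at ###.#/#...# | H11=-1→###.#/###.#; H12=+1→###.#/#.###*
ply 3: ###.#/#.### is terminal -1 (V); from .##.#/....# depth 8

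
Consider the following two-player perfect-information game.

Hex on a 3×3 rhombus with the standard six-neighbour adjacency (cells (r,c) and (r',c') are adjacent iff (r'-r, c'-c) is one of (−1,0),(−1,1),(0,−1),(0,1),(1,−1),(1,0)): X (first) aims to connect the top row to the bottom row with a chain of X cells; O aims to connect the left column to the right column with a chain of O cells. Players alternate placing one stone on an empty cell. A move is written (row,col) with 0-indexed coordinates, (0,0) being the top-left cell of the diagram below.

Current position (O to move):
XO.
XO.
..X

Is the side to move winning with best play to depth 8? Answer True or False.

O winning at [XO./XO./..X]: True

ply 1, O at XO./XO./..X | (0,2)=-1→XOO/XO./..X; (1,2)=-1→XO./XOO/..X; (2,0)=+1→XO./XO./O.X*; (2,1)=-1→XO./XO./.OX
ply 2, X at XO./XO./O.X | (0,2)=-1→XOX/XO./O.X*; (1,2)=-1→XO./XOX/O.X; (2,1)=-1→XO./XO./OXX
ply 3, O at XOX/XO./O.X | (1,2)=+1→XOX/XOO/O.X*; (2,1)=-1→XOX/XO./OOX
ply 4: XOX/XOO/O.X is terminal -1 (X); from XO./XO./..X depth 8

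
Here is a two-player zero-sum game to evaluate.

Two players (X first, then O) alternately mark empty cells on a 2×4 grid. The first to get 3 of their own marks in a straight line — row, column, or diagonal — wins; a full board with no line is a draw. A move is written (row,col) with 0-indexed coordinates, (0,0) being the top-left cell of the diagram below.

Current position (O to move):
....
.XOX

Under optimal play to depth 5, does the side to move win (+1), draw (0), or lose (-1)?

value(..../.XOX, O) = 0

p1 O@[..../.XOX]: (0,0)[O.../.XOX]+0* (0,1)[.O../.XOX]+0 (0,2)[..O./.XOX]+0 (0,3)[...O/.XOX]+0 (1,0)[..../OXOX]+0
p2 X@[O.../.XOX]: (0,1)[OX../.XOX]+0* (0,2)[O.X./.XOX]+0 (0,3)[O..X/.XOX]+0 (1,0)[O.../XXOX]+0
p3 O@[OX../.XOX]: (0,2)[OXO./.XOX]+0* (0,3)[OX.O/.XOX]+0 (1,0)[OX../OXOX]+0
p4 X@[OXO./.XOX]: (0,3)[OXOX/.XOX]+0* (1,0)[OXO./XXOX]+0
p5 O@[OXOX/.XOX]: (1,0)[OXOX/OXOX]+0*
p6 X@[OXOX/OXOX] terminal +0; root [..../.XOX] d5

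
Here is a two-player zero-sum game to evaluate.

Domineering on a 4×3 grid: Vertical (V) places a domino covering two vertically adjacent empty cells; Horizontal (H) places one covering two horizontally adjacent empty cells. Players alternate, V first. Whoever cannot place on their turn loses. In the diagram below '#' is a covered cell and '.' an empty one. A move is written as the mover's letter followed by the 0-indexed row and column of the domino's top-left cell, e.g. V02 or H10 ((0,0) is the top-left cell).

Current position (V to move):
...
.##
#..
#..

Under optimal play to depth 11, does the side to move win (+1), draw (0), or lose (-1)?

value(.../.##/#../#.., V) = +1

ply 1, V at .../.##/#../#.. | V00=-1→#../###/#../#..; V21=+1→.../.##/##./##.*; V22=+1→.../.##/#.#/#.#
ply 2, H at .../.##/##./##. | H00=-1→##./.##/##./##.*; H01=-1→.##/.##/##./##.
ply 3, V at ##./.##/##./##. | V22=+1→##./.##/###/###*
ply 4: ##./.##/###/### is terminal -1 (H); from .../.##/#../#.. depth 11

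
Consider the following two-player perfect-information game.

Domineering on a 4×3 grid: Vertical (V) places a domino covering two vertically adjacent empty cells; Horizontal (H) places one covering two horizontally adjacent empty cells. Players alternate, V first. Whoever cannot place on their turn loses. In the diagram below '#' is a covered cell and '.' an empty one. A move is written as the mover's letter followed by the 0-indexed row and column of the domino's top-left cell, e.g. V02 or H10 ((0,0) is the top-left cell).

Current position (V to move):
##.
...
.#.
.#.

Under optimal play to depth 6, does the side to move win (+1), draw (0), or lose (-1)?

value(##./.../.#./.#., V) = +1

[##./.../.#./.#.] V move#1: V02:+1/###/..#/.#./.#.*, V10:+1/##./#../##./.#., V12:+1/##./..#/.##/.#., V20:+1/##./.../##./##., V22:+1/##./.../.##/.##
[###/..#/.#./.#.] H move#2: H10:-1/###/###/.#./.#.*
[###/###/.#./.#.] V move#3: V20:+1/###/###/##./##.*, V22:+1/###/###/.##/.##
[###/###/##./##.] end (terminal -1, H#4); searched ##./.../.#./.#. to 6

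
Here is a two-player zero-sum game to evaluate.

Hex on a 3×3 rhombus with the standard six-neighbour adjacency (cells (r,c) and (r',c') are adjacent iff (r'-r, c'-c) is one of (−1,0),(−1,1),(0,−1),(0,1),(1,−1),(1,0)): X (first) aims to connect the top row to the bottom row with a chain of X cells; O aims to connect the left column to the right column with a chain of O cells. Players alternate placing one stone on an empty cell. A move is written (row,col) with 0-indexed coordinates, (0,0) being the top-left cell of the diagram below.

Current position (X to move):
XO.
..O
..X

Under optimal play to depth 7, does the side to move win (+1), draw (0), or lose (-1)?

value(XO./..O/..X, X) = +1

p1 X@[XO./..O/..X]: (0,2)[XOX/..O/..X]-1 (1,0)[XO./X.O/..X]-1 (1,1)[XO./.XO/..X]+1* (2,0)[XO./..O/X.X]-1 (2,1)[XO./..O/.XX]-1
p2 O@[XO./.XO/..X]: (0,2)[XOO/.XO/..X]-1* (1,0)[XO./OXO/..X]-1 (2,0)[XO./.XO/O.X]-1 (2,1)[XO./.XO/.OX]-1
p3 X@[XOO/.XO/..X]: (1,0)[XOO/XXO/..X]+1* (2,0)[XOO/.XO/X.X]-1 (2,1)[XOO/.XO/.XX]-1
p4 O@[XOO/XXO/..X]: (2,0)[XOO/XXO/O.X]-1* (2,1)[XOO/XXO/.OX]-1
p5 X@[XOO/XXO/O.X]: (2,1)[XOO/XXO/OXX]+1*
p6 O@[XOO/XXO/OXX] terminal -1; root [XO./..O/..X] d7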